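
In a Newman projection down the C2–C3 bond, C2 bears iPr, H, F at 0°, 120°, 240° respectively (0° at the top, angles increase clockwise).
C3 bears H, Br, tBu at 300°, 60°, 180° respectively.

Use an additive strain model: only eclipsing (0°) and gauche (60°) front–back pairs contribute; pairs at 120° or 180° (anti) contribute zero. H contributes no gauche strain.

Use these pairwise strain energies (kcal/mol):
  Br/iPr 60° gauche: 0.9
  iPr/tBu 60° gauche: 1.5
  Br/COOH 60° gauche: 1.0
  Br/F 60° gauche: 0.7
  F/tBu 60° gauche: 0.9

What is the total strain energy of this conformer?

This conformer (staggered): iPr–Br gauche, F–tBu gauche; 0.9 + 0.9 = 1.8 kcal/mol.

1.8 kcal/mol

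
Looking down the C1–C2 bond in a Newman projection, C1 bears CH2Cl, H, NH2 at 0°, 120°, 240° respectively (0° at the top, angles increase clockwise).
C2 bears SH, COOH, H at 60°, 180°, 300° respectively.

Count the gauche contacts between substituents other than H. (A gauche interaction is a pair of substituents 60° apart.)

2

Non-H gauche pairs: CH2Cl(0°)/SH(60°); NH2(240°)/COOH(180°) — 2 interactions.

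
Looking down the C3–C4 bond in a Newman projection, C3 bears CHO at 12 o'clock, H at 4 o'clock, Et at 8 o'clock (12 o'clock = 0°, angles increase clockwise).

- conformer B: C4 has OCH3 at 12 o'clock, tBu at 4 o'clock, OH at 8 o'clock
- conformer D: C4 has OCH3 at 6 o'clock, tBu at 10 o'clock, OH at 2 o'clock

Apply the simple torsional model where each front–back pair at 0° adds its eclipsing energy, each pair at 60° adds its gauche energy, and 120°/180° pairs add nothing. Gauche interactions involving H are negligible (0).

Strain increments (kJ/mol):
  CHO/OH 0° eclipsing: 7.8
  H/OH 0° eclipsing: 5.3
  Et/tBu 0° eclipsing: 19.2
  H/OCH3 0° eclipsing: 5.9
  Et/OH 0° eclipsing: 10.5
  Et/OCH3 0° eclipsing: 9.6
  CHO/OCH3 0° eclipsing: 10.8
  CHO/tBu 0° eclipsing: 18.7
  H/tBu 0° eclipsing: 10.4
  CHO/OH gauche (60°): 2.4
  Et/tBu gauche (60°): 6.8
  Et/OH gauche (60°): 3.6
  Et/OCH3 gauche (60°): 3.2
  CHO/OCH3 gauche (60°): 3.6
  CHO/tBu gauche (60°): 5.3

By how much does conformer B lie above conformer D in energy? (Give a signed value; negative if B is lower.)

+14.0 kJ/mol

B (eclipsed): CHO(0°)/OCH3(0°) eclipsed 10.8; H(120°)/tBu(120°) eclipsed 10.4; Et(240°)/OH(240°) eclipsed 10.5 → 31.7 kJ/mol.
D (staggered): CHO(0°)/tBu(300°) gauche 5.3; CHO(0°)/OH(60°) gauche 2.4; Et(240°)/OCH3(180°) gauche 3.2; Et(240°)/tBu(300°) gauche 6.8 → 17.7 kJ/mol.
E(B) − E(D) = 31.7 − 17.7 = +14.0 kJ/mol.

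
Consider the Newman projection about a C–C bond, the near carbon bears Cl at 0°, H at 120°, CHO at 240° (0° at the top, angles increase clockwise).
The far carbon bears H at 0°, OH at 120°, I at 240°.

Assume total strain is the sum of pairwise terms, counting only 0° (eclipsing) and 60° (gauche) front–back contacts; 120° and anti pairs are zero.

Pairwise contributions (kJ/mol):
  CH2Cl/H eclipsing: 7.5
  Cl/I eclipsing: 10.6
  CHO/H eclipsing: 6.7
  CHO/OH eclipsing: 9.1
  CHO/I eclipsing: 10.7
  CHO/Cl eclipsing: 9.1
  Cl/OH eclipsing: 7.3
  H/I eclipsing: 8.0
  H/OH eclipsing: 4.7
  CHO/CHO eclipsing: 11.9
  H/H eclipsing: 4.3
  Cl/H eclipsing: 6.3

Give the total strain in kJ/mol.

21.7 kJ/mol

This conformer is eclipsed. Cl at 0° is eclipsed with H at 0° (6.3); H at 120° is eclipsed with OH at 120° (4.7); CHO at 240° is eclipsed with I at 240° (10.7). Total 21.7 kJ/mol.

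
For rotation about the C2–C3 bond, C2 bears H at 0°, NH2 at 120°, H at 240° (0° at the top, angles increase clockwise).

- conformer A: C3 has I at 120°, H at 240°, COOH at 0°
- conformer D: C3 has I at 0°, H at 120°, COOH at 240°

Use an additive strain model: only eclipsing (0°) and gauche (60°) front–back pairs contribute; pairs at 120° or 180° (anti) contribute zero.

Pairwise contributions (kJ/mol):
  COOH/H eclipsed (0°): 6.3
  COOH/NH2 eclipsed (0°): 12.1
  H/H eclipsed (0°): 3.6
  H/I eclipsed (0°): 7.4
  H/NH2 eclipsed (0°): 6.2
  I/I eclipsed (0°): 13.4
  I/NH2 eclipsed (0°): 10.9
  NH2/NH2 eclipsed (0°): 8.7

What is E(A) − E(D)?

+0.9 kJ/mol

A (eclipsed): H(0°)/COOH(0°) eclipsed 6.3; NH2(120°)/I(120°) eclipsed 10.9; H(240°)/H(240°) eclipsed 3.6 → 20.8 kJ/mol.
D (eclipsed): H(0°)/I(0°) eclipsed 7.4; NH2(120°)/H(120°) eclipsed 6.2; H(240°)/COOH(240°) eclipsed 6.3 → 19.9 kJ/mol.
E(A) − E(D) = 20.8 − 19.9 = +0.9 kJ/mol.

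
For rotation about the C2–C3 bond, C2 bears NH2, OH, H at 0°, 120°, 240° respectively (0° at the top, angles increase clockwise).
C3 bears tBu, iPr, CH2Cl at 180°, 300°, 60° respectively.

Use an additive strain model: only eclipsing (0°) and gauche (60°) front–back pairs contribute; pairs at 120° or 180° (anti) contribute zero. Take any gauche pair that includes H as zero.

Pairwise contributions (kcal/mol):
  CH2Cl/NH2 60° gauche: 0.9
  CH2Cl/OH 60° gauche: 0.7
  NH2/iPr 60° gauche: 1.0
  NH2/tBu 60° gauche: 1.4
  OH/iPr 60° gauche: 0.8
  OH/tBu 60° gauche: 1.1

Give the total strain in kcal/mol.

3.7 kcal/mol

This conformer (staggered): NH2(0°)/iPr(300°) gauche 1.0; NH2(0°)/CH2Cl(60°) gauche 0.9; OH(120°)/tBu(180°) gauche 1.1; OH(120°)/CH2Cl(60°) gauche 0.7 → 3.7 kcal/mol.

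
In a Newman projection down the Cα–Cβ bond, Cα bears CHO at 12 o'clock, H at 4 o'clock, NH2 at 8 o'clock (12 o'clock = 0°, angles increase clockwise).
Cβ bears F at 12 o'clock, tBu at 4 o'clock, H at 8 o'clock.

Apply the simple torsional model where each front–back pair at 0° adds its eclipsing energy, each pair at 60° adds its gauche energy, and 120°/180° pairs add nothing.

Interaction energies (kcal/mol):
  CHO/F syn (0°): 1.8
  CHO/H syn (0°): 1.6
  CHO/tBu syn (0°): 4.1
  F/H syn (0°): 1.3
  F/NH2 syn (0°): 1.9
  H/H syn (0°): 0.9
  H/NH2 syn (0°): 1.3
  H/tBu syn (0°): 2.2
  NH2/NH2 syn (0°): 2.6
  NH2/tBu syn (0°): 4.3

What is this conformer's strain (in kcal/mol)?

5.3 kcal/mol

This conformer is eclipsed. CHO at 0° is eclipsed with F at 0° (1.8); H at 120° is eclipsed with tBu at 120° (2.2); NH2 at 240° is eclipsed with H at 240° (1.3). Total 5.3 kcal/mol.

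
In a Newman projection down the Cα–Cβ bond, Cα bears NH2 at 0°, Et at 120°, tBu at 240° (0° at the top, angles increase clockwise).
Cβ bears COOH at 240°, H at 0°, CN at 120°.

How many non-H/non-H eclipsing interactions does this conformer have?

Non-H eclipsing pairs: Et(120°)/CN(120°); tBu(240°)/COOH(240°) — 2 interactions.

2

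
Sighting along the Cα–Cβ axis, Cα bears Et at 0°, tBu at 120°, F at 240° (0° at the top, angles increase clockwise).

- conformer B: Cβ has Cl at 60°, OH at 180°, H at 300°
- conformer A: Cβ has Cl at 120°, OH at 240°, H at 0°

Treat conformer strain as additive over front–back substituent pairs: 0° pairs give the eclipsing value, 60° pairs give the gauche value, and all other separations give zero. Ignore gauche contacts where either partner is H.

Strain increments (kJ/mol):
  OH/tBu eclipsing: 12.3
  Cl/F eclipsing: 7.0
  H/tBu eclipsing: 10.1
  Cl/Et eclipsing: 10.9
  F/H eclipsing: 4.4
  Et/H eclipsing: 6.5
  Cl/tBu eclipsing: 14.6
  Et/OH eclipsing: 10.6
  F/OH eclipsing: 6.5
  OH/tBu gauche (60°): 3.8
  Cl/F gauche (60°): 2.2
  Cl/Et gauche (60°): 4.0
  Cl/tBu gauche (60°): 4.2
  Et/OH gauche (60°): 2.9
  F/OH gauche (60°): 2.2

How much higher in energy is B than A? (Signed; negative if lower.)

-13.4 kJ/mol

B (staggered): Et(0°)/Cl(60°) gauche 4.0; tBu(120°)/Cl(60°) gauche 4.2; tBu(120°)/OH(180°) gauche 3.8; F(240°)/OH(180°) gauche 2.2 → 14.2 kJ/mol.
A (eclipsed): Et(0°)/H(0°) eclipsed 6.5; tBu(120°)/Cl(120°) eclipsed 14.6; F(240°)/OH(240°) eclipsed 6.5 → 27.6 kJ/mol.
E(B) − E(A) = 14.2 − 27.6 = -13.4 kJ/mol.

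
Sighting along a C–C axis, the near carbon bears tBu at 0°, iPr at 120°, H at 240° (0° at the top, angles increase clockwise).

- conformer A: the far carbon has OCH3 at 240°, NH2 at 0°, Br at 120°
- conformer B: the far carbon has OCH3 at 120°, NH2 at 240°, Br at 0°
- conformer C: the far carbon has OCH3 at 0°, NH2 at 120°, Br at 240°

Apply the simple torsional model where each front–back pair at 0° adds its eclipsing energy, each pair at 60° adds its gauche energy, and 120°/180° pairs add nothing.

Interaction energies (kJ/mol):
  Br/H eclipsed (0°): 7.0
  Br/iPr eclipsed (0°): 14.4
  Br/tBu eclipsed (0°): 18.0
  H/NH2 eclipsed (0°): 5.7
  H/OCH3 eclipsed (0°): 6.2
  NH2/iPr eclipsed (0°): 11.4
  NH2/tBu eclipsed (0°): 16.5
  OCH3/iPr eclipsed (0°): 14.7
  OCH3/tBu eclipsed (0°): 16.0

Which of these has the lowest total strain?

A (eclipsed): tBu–NH2 eclipsed, iPr–Br eclipsed, H–OCH3 eclipsed; 16.5 + 14.4 + 6.2 = 37.1 kJ/mol.
B (eclipsed): tBu–Br eclipsed, iPr–OCH3 eclipsed, H–NH2 eclipsed; 18.0 + 14.7 + 5.7 = 38.4 kJ/mol.
C (eclipsed): tBu–OCH3 eclipsed, iPr–NH2 eclipsed, H–Br eclipsed; 16.0 + 11.4 + 7.0 = 34.4 kJ/mol.
C has the lowest total (34.4 kJ/mol).

C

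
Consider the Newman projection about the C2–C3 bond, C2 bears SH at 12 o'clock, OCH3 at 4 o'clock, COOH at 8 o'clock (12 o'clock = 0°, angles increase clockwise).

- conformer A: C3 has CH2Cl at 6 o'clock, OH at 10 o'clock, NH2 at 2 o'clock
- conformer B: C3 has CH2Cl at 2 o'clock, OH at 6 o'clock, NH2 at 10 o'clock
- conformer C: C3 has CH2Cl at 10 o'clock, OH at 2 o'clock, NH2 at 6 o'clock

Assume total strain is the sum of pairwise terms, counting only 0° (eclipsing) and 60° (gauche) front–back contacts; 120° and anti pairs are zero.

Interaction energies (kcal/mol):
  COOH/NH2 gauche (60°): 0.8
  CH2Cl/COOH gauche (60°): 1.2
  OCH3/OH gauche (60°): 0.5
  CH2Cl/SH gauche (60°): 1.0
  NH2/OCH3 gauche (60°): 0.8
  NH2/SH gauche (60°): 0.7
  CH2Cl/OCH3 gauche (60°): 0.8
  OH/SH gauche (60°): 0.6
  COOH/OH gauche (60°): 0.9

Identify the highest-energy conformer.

A (staggered): SH(0°)/OH(300°) gauche 0.6; SH(0°)/NH2(60°) gauche 0.7; OCH3(120°)/CH2Cl(180°) gauche 0.8; OCH3(120°)/NH2(60°) gauche 0.8; COOH(240°)/CH2Cl(180°) gauche 1.2; COOH(240°)/OH(300°) gauche 0.9 → 5.0 kcal/mol.
B (staggered): SH(0°)/CH2Cl(60°) gauche 1.0; SH(0°)/NH2(300°) gauche 0.7; OCH3(120°)/CH2Cl(60°) gauche 0.8; OCH3(120°)/OH(180°) gauche 0.5; COOH(240°)/OH(180°) gauche 0.9; COOH(240°)/NH2(300°) gauche 0.8 → 4.7 kcal/mol.
C (staggered): SH(0°)/CH2Cl(300°) gauche 1.0; SH(0°)/OH(60°) gauche 0.6; OCH3(120°)/OH(60°) gauche 0.5; OCH3(120°)/NH2(180°) gauche 0.8; COOH(240°)/CH2Cl(300°) gauche 1.2; COOH(240°)/NH2(180°) gauche 0.8 → 4.9 kcal/mol.
A has the highest total (5.0 kcal/mol).

A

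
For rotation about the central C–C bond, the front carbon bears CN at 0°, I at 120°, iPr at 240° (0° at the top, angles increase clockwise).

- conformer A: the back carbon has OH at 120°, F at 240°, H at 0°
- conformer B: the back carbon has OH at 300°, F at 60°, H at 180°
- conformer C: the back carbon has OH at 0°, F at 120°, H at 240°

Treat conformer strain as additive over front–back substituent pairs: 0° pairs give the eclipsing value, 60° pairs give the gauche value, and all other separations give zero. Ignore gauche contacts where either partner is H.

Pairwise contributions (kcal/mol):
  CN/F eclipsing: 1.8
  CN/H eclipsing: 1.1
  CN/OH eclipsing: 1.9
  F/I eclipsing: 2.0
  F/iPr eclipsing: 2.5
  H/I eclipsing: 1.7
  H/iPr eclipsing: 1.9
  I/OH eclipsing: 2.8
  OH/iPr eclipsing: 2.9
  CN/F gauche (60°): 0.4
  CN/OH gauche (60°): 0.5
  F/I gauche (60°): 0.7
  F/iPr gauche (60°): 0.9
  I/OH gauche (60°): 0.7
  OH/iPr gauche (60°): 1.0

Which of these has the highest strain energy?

A (eclipsed): CN–H eclipsed, I–OH eclipsed, iPr–F eclipsed; 1.1 + 2.8 + 2.5 = 6.4 kcal/mol.
B (staggered): CN–OH gauche, CN–F gauche, I–F gauche, iPr–OH gauche; 0.5 + 0.4 + 0.7 + 1.0 = 2.6 kcal/mol.
C (eclipsed): CN–OH eclipsed, I–F eclipsed, iPr–H eclipsed; 1.9 + 2.0 + 1.9 = 5.8 kcal/mol.
A has the highest total (6.4 kcal/mol).

A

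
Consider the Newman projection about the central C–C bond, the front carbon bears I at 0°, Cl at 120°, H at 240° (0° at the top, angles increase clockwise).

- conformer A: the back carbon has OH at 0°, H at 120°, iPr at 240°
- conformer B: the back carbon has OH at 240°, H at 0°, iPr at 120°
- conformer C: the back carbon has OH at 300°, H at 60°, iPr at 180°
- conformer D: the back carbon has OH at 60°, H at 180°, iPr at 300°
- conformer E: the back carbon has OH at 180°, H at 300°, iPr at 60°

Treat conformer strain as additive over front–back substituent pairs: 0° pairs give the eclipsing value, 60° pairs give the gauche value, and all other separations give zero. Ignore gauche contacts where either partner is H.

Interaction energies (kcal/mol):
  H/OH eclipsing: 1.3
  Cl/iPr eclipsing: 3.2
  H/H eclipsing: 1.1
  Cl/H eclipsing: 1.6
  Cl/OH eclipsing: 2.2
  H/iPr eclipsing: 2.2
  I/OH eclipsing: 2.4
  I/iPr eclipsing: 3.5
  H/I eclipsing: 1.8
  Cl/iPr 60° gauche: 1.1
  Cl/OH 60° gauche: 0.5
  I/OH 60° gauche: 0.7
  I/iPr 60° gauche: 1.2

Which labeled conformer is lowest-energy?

C

A (eclipsed): I(0°)/OH(0°) eclipsed 2.4; Cl(120°)/H(120°) eclipsed 1.6; H(240°)/iPr(240°) eclipsed 2.2 → 6.2 kcal/mol.
B (eclipsed): I(0°)/H(0°) eclipsed 1.8; Cl(120°)/iPr(120°) eclipsed 3.2; H(240°)/OH(240°) eclipsed 1.3 → 6.3 kcal/mol.
C (staggered): I(0°)/OH(300°) gauche 0.7; Cl(120°)/iPr(180°) gauche 1.1 → 1.8 kcal/mol.
D (staggered): I(0°)/OH(60°) gauche 0.7; I(0°)/iPr(300°) gauche 1.2; Cl(120°)/OH(60°) gauche 0.5 → 2.4 kcal/mol.
E (staggered): I(0°)/iPr(60°) gauche 1.2; Cl(120°)/OH(180°) gauche 0.5; Cl(120°)/iPr(60°) gauche 1.1 → 2.8 kcal/mol.
C has the lowest total (1.8 kcal/mol).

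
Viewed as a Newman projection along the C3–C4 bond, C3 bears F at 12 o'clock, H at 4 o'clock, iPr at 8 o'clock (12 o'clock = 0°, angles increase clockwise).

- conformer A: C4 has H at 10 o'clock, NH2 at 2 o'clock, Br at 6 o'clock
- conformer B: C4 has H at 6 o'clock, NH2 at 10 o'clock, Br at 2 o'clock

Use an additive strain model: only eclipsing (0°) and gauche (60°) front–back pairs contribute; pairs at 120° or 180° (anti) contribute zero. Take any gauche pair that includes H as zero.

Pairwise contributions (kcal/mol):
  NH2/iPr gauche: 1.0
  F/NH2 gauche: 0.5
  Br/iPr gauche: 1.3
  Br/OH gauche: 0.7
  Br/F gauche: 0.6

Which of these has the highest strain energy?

B

A (staggered): F(0°)/NH2(60°) gauche 0.5; iPr(240°)/Br(180°) gauche 1.3 → 1.8 kcal/mol.
B (staggered): F(0°)/NH2(300°) gauche 0.5; F(0°)/Br(60°) gauche 0.6; iPr(240°)/NH2(300°) gauche 1.0 → 2.1 kcal/mol.
B has the highest total (2.1 kcal/mol).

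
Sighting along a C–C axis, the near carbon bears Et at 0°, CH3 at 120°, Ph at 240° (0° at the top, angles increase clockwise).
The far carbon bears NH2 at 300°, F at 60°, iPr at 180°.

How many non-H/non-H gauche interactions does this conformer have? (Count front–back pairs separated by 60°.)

6

Non-H gauche pairs: Et(0°)/NH2(300°); Et(0°)/F(60°); CH3(120°)/F(60°); CH3(120°)/iPr(180°); Ph(240°)/NH2(300°); Ph(240°)/iPr(180°) — 6 interactions.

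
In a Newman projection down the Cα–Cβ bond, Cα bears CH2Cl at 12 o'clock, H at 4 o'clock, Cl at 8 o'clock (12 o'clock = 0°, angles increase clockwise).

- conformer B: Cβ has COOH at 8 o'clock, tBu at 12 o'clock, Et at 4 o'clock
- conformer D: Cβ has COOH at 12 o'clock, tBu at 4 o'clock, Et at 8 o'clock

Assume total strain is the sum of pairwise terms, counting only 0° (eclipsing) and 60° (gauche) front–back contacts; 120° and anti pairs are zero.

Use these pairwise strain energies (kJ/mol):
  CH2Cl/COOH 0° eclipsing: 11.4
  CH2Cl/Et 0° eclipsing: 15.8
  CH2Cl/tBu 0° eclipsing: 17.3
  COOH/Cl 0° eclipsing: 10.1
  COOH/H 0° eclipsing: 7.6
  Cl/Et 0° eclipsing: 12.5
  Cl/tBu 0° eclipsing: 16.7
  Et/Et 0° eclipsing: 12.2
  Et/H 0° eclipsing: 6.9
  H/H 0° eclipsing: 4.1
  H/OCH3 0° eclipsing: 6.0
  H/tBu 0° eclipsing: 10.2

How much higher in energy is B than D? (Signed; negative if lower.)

B (eclipsed): CH2Cl(0°)/tBu(0°) eclipsed 17.3; H(120°)/Et(120°) eclipsed 6.9; Cl(240°)/COOH(240°) eclipsed 10.1 → 34.3 kJ/mol.
D (eclipsed): CH2Cl(0°)/COOH(0°) eclipsed 11.4; H(120°)/tBu(120°) eclipsed 10.2; Cl(240°)/Et(240°) eclipsed 12.5 → 34.1 kJ/mol.
E(B) − E(D) = 34.3 − 34.1 = +0.2 kJ/mol.

+0.2 kJ/mol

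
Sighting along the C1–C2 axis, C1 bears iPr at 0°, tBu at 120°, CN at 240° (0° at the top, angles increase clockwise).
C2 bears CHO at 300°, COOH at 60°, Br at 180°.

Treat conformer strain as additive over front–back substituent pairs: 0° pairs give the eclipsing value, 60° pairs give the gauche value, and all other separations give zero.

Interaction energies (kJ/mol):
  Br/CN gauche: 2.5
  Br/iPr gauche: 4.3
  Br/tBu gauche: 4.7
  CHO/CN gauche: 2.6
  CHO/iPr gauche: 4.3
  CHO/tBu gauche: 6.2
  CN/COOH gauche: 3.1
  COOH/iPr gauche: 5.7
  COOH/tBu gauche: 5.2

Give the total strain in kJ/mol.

This conformer (staggered): iPr(0°)/CHO(300°) gauche 4.3; iPr(0°)/COOH(60°) gauche 5.7; tBu(120°)/COOH(60°) gauche 5.2; tBu(120°)/Br(180°) gauche 4.7; CN(240°)/CHO(300°) gauche 2.6; CN(240°)/Br(180°) gauche 2.5 → 25.0 kJ/mol.

25.0 kJ/mol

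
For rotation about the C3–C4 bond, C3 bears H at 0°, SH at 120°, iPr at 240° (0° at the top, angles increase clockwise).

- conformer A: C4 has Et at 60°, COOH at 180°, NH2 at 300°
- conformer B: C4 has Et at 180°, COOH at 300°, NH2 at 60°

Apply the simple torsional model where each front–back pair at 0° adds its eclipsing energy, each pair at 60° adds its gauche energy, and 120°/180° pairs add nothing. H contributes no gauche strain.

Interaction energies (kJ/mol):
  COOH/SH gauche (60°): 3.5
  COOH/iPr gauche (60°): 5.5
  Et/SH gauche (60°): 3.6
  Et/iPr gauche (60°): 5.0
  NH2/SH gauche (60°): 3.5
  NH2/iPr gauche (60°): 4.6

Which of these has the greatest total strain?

B

A is staggered. SH at 120° is gauche with Et at 60° (3.6); SH at 120° is gauche with COOH at 180° (3.5); iPr at 240° is gauche with COOH at 180° (5.5); iPr at 240° is gauche with NH2 at 300° (4.6). Total 17.2 kJ/mol.
B is staggered. SH at 120° is gauche with Et at 180° (3.6); SH at 120° is gauche with NH2 at 60° (3.5); iPr at 240° is gauche with Et at 180° (5.0); iPr at 240° is gauche with COOH at 300° (5.5). Total 17.6 kJ/mol.
B has the highest total (17.6 kJ/mol).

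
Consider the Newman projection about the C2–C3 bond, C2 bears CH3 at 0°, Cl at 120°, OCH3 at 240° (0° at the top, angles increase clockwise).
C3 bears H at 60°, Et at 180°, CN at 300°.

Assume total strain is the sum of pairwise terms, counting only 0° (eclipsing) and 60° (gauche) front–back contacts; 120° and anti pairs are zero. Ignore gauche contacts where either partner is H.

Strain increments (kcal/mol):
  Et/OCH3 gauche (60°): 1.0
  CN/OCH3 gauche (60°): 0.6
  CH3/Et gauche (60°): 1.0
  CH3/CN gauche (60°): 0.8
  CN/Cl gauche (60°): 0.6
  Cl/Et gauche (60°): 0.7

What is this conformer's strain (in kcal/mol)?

3.1 kcal/mol

This conformer (staggered): CH3–CN gauche, Cl–Et gauche, OCH3–Et gauche, OCH3–CN gauche; 0.8 + 0.7 + 1.0 + 0.6 = 3.1 kcal/mol.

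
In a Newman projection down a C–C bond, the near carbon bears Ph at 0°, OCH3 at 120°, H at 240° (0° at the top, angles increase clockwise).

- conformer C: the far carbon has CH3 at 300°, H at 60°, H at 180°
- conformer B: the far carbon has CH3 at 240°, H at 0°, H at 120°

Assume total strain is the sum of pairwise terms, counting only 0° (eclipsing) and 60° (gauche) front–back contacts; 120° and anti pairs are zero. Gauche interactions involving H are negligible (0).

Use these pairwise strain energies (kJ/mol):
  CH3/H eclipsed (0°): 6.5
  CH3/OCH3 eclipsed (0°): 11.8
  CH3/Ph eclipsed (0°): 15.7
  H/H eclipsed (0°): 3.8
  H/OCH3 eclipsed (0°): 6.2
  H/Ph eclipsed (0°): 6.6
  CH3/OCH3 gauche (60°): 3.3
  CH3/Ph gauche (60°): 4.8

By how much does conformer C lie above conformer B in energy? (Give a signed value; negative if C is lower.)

C (staggered): Ph(0°)/CH3(300°) gauche 4.8 → 4.8 kJ/mol.
B (eclipsed): Ph(0°)/H(0°) eclipsed 6.6; OCH3(120°)/H(120°) eclipsed 6.2; H(240°)/CH3(240°) eclipsed 6.5 → 19.3 kJ/mol.
E(C) − E(B) = 4.8 − 19.3 = -14.5 kJ/mol.

-14.5 kJ/mol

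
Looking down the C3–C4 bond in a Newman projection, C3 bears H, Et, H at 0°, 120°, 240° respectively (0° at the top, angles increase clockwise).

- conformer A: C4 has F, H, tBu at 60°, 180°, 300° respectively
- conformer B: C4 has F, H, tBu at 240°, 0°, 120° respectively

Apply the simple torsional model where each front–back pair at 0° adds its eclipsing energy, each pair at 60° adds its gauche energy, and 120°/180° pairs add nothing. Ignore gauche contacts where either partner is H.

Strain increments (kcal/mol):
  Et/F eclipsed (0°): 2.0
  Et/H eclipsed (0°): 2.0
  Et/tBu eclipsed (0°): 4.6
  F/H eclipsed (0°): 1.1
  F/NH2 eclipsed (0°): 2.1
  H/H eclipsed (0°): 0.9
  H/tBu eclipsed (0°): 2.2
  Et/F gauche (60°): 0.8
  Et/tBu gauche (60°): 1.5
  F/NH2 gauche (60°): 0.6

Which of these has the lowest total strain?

A is staggered. Et at 120° is gauche with F at 60° (0.8). Total 0.8 kcal/mol.
B is eclipsed. H at 0° is eclipsed with H at 0° (0.9); Et at 120° is eclipsed with tBu at 120° (4.6); H at 240° is eclipsed with F at 240° (1.1). Total 6.6 kcal/mol.
A has the lowest total (0.8 kcal/mol).

A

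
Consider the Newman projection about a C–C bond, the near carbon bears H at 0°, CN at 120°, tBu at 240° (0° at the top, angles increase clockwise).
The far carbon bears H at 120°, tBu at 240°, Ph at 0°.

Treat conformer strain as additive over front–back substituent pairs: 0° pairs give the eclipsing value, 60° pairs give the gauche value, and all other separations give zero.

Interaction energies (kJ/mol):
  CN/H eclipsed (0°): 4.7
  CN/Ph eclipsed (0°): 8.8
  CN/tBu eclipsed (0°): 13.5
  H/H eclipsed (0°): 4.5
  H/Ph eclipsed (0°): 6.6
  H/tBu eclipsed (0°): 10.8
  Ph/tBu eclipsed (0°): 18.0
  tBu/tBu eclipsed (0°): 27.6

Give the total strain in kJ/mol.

38.9 kJ/mol

This conformer (eclipsed): H–Ph eclipsed, CN–H eclipsed, tBu–tBu eclipsed; 6.6 + 4.7 + 27.6 = 38.9 kJ/mol.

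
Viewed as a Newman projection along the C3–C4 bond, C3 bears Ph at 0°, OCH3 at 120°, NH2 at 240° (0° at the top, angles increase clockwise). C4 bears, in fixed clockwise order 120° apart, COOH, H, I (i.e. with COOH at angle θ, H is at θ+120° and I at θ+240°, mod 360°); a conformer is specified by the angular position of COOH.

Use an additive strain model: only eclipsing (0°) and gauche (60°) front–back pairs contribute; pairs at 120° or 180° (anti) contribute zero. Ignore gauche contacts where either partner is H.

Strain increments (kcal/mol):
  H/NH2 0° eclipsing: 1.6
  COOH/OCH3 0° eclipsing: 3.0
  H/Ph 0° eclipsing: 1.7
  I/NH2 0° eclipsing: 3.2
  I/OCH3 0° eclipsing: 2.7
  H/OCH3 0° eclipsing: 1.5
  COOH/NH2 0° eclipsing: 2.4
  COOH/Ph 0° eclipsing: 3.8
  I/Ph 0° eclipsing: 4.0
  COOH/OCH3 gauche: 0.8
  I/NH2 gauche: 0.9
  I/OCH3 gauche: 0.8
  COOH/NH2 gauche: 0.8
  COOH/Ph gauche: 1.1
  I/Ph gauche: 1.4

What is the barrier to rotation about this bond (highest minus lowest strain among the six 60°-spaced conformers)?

5.0 kcal/mol

COOH at 0° is eclipsed. Ph at 0° is eclipsed with COOH at 0° (3.8); OCH3 at 120° is eclipsed with H at 120° (1.5); NH2 at 240° is eclipsed with I at 240° (3.2). Total 8.5 kcal/mol.
COOH at 60° is staggered. Ph at 0° is gauche with COOH at 60° (1.1); Ph at 0° is gauche with I at 300° (1.4); OCH3 at 120° is gauche with COOH at 60° (0.8); NH2 at 240° is gauche with I at 300° (0.9). Total 4.2 kcal/mol.
COOH at 120° is eclipsed. Ph at 0° is eclipsed with I at 0° (4.0); OCH3 at 120° is eclipsed with COOH at 120° (3.0); NH2 at 240° is eclipsed with H at 240° (1.6). Total 8.6 kcal/mol.
COOH at 180° is staggered. Ph at 0° is gauche with I at 60° (1.4); OCH3 at 120° is gauche with COOH at 180° (0.8); OCH3 at 120° is gauche with I at 60° (0.8); NH2 at 240° is gauche with COOH at 180° (0.8). Total 3.8 kcal/mol.
COOH at 240° is eclipsed. Ph at 0° is eclipsed with H at 0° (1.7); OCH3 at 120° is eclipsed with I at 120° (2.7); NH2 at 240° is eclipsed with COOH at 240° (2.4). Total 6.8 kcal/mol.
COOH at 300° is staggered. Ph at 0° is gauche with COOH at 300° (1.1); OCH3 at 120° is gauche with I at 180° (0.8); NH2 at 240° is gauche with COOH at 300° (0.8); NH2 at 240° is gauche with I at 180° (0.9). Total 3.6 kcal/mol.
Max at 120° (8.6 kcal/mol), min at 300° (3.6 kcal/mol); barrier = 5.0 kcal/mol.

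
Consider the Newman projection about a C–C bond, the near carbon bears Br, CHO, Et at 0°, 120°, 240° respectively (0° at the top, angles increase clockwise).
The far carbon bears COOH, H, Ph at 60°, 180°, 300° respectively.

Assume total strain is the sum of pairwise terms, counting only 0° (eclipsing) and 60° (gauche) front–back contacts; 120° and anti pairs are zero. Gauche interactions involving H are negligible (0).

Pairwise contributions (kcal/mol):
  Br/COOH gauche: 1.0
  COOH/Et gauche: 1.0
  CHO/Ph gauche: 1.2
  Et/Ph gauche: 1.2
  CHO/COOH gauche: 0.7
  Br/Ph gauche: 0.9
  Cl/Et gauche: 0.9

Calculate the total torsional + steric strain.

This conformer (staggered): Br–COOH gauche, Br–Ph gauche, CHO–COOH gauche, Et–Ph gauche; 1.0 + 0.9 + 0.7 + 1.2 = 3.8 kcal/mol.

3.8 kcal/mol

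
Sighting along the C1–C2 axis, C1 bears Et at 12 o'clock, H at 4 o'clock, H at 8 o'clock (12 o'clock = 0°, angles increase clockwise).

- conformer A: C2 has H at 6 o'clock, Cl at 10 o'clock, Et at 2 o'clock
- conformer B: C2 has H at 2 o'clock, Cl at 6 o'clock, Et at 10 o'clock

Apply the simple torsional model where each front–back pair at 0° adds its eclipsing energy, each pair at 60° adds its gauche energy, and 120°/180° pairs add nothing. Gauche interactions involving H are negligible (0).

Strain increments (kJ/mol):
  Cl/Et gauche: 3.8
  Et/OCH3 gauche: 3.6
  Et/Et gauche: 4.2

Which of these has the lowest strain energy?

A (staggered): Et(0°)/Cl(300°) gauche 3.8; Et(0°)/Et(60°) gauche 4.2 → 8.0 kJ/mol.
B (staggered): Et(0°)/Et(300°) gauche 4.2 → 4.2 kJ/mol.
B has the lowest total (4.2 kJ/mol).

B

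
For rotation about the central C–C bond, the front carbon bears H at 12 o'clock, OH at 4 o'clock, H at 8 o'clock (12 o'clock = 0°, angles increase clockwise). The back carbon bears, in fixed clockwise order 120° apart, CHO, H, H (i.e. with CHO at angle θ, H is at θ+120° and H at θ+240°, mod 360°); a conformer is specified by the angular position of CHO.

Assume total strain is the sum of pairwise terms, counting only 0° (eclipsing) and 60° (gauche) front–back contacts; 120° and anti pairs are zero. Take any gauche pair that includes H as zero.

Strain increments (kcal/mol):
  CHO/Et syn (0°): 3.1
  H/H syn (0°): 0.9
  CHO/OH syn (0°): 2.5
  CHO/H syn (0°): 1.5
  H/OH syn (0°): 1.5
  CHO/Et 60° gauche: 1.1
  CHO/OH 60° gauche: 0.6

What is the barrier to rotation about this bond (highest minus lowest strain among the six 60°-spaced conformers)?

4.3 kcal/mol

CHO at 0° is eclipsed. H at 0° is eclipsed with CHO at 0° (1.5); OH at 120° is eclipsed with H at 120° (1.5); H at 240° is eclipsed with H at 240° (0.9). Total 3.9 kcal/mol.
CHO at 60° is staggered. OH at 120° is gauche with CHO at 60° (0.6). Total 0.6 kcal/mol.
CHO at 120° is eclipsed. H at 0° is eclipsed with H at 0° (0.9); OH at 120° is eclipsed with CHO at 120° (2.5); H at 240° is eclipsed with H at 240° (0.9). Total 4.3 kcal/mol.
CHO at 180° is staggered. OH at 120° is gauche with CHO at 180° (0.6). Total 0.6 kcal/mol.
CHO at 240° is eclipsed. H at 0° is eclipsed with H at 0° (0.9); OH at 120° is eclipsed with H at 120° (1.5); H at 240° is eclipsed with CHO at 240° (1.5). Total 3.9 kcal/mol.
CHO at 300° (staggered): no non-H gauche contacts → 0.0 kcal/mol.
Max at 120° (4.3 kcal/mol), min at 300° (0.0 kcal/mol); barrier = 4.3 kcal/mol.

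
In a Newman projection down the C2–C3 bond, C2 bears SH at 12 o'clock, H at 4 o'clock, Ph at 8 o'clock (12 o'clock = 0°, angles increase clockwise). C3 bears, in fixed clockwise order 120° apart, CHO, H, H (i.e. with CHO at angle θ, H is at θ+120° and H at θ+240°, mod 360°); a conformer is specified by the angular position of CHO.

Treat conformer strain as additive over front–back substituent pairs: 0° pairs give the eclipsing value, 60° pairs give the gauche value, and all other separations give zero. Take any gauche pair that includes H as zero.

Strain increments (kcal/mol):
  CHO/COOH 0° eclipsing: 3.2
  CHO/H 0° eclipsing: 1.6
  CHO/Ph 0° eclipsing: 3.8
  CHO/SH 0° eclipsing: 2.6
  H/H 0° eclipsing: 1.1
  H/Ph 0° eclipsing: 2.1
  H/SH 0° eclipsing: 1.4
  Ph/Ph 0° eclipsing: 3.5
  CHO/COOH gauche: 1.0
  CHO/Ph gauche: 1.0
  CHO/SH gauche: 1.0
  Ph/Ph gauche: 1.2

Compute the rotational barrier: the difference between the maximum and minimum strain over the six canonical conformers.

5.3 kcal/mol

CHO at 0° is eclipsed. SH at 0° is eclipsed with CHO at 0° (2.6); H at 120° is eclipsed with H at 120° (1.1); Ph at 240° is eclipsed with H at 240° (2.1). Total 5.8 kcal/mol.
CHO at 60° is staggered. SH at 0° is gauche with CHO at 60° (1.0). Total 1.0 kcal/mol.
CHO at 120° is eclipsed. SH at 0° is eclipsed with H at 0° (1.4); H at 120° is eclipsed with CHO at 120° (1.6); Ph at 240° is eclipsed with H at 240° (2.1). Total 5.1 kcal/mol.
CHO at 180° is staggered. Ph at 240° is gauche with CHO at 180° (1.0). Total 1.0 kcal/mol.
CHO at 240° is eclipsed. SH at 0° is eclipsed with H at 0° (1.4); H at 120° is eclipsed with H at 120° (1.1); Ph at 240° is eclipsed with CHO at 240° (3.8). Total 6.3 kcal/mol.
CHO at 300° is staggered. SH at 0° is gauche with CHO at 300° (1.0); Ph at 240° is gauche with CHO at 300° (1.0). Total 2.0 kcal/mol.
Max at 240° (6.3 kcal/mol), min at 60° (1.0 kcal/mol); barrier = 5.3 kcal/mol.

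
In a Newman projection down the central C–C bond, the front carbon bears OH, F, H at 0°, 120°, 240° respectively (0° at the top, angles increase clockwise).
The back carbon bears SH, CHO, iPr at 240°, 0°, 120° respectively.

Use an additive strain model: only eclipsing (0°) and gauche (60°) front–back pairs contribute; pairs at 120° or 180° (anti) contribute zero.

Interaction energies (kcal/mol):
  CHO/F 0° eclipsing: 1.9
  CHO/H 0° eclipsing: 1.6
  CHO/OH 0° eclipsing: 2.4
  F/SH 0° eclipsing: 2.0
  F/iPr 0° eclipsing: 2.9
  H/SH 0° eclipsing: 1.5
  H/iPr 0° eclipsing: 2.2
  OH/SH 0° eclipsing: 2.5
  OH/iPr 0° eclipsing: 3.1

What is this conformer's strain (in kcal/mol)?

This conformer (eclipsed): OH–CHO eclipsed, F–iPr eclipsed, H–SH eclipsed; 2.4 + 2.9 + 1.5 = 6.8 kcal/mol.

6.8 kcal/mol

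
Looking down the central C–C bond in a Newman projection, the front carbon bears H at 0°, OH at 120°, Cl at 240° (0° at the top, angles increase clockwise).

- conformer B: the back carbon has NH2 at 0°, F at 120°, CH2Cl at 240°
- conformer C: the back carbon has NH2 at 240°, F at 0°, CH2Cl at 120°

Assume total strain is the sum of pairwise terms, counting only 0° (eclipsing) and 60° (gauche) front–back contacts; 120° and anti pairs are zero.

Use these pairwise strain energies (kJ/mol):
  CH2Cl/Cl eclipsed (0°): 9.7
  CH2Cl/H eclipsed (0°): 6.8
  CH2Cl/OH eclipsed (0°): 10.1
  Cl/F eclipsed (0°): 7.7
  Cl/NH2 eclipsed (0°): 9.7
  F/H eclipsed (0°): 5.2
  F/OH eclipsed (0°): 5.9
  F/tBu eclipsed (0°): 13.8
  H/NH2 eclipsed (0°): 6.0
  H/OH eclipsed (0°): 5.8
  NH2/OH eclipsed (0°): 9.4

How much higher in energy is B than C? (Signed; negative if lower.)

-3.4 kJ/mol

B (eclipsed): H–NH2 eclipsed, OH–F eclipsed, Cl–CH2Cl eclipsed; 6.0 + 5.9 + 9.7 = 21.6 kJ/mol.
C (eclipsed): H–F eclipsed, OH–CH2Cl eclipsed, Cl–NH2 eclipsed; 5.2 + 10.1 + 9.7 = 25.0 kJ/mol.
E(B) − E(C) = 21.6 − 25.0 = -3.4 kJ/mol.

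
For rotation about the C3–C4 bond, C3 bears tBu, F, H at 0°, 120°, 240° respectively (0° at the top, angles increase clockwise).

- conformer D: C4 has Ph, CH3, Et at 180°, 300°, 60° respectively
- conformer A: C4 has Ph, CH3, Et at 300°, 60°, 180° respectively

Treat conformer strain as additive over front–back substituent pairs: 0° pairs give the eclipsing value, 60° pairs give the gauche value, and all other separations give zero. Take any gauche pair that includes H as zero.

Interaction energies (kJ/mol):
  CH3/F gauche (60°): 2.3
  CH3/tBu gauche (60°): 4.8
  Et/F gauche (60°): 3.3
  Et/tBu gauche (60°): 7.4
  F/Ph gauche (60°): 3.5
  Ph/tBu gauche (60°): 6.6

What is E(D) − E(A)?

D (staggered): tBu–CH3 gauche, tBu–Et gauche, F–Ph gauche, F–Et gauche; 4.8 + 7.4 + 3.5 + 3.3 = 19.0 kJ/mol.
A (staggered): tBu–Ph gauche, tBu–CH3 gauche, F–CH3 gauche, F–Et gauche; 6.6 + 4.8 + 2.3 + 3.3 = 17.0 kJ/mol.
E(D) − E(A) = 19.0 − 17.0 = +2.0 kJ/mol.

+2.0 kJ/mol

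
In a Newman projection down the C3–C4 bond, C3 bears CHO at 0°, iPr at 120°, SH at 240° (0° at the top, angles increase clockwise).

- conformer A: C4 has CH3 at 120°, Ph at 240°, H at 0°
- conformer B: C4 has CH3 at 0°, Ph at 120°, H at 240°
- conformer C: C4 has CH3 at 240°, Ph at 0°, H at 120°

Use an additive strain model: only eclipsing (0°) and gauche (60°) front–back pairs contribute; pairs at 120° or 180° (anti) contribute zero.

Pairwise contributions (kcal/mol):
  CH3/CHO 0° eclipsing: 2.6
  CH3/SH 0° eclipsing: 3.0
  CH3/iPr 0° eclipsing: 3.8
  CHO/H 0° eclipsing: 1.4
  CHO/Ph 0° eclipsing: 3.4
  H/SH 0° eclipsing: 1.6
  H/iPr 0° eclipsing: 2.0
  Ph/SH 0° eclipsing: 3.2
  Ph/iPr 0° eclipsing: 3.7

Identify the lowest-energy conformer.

A (eclipsed): CHO–H eclipsed, iPr–CH3 eclipsed, SH–Ph eclipsed; 1.4 + 3.8 + 3.2 = 8.4 kcal/mol.
B (eclipsed): CHO–CH3 eclipsed, iPr–Ph eclipsed, SH–H eclipsed; 2.6 + 3.7 + 1.6 = 7.9 kcal/mol.
C (eclipsed): CHO–Ph eclipsed, iPr–H eclipsed, SH–CH3 eclipsed; 3.4 + 2.0 + 3.0 = 8.4 kcal/mol.
B has the lowest total (7.9 kcal/mol).

B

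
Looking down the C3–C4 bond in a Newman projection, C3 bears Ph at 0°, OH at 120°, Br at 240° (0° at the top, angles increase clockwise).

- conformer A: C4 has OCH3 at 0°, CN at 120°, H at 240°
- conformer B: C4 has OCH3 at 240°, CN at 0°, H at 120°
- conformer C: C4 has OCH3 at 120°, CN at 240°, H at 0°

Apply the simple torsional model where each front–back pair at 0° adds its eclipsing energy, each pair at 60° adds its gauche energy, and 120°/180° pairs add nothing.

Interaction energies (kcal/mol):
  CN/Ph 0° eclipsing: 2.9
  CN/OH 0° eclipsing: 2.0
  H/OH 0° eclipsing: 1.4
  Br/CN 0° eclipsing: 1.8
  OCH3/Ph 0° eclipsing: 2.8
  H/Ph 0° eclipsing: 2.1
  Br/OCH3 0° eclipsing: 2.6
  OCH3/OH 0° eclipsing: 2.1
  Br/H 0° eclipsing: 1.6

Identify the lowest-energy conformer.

C

A (eclipsed): Ph(0°)/OCH3(0°) eclipsed 2.8; OH(120°)/CN(120°) eclipsed 2.0; Br(240°)/H(240°) eclipsed 1.6 → 6.4 kcal/mol.
B (eclipsed): Ph(0°)/CN(0°) eclipsed 2.9; OH(120°)/H(120°) eclipsed 1.4; Br(240°)/OCH3(240°) eclipsed 2.6 → 6.9 kcal/mol.
C (eclipsed): Ph(0°)/H(0°) eclipsed 2.1; OH(120°)/OCH3(120°) eclipsed 2.1; Br(240°)/CN(240°) eclipsed 1.8 → 6.0 kcal/mol.
C has the lowest total (6.0 kcal/mol).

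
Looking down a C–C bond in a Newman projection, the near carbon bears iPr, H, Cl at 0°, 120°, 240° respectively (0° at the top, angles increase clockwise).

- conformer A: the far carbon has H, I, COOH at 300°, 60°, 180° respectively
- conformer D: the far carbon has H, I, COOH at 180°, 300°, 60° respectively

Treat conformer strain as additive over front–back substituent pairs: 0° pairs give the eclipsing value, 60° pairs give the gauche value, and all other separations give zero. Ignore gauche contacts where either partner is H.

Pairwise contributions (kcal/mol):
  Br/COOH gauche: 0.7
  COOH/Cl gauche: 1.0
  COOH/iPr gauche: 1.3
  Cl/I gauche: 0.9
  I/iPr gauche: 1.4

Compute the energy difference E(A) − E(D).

A (staggered): iPr–I gauche, Cl–COOH gauche; 1.4 + 1.0 = 2.4 kcal/mol.
D (staggered): iPr–I gauche, iPr–COOH gauche, Cl–I gauche; 1.4 + 1.3 + 0.9 = 3.6 kcal/mol.
E(A) − E(D) = 2.4 − 3.6 = -1.2 kcal/mol.

-1.2 kcal/mol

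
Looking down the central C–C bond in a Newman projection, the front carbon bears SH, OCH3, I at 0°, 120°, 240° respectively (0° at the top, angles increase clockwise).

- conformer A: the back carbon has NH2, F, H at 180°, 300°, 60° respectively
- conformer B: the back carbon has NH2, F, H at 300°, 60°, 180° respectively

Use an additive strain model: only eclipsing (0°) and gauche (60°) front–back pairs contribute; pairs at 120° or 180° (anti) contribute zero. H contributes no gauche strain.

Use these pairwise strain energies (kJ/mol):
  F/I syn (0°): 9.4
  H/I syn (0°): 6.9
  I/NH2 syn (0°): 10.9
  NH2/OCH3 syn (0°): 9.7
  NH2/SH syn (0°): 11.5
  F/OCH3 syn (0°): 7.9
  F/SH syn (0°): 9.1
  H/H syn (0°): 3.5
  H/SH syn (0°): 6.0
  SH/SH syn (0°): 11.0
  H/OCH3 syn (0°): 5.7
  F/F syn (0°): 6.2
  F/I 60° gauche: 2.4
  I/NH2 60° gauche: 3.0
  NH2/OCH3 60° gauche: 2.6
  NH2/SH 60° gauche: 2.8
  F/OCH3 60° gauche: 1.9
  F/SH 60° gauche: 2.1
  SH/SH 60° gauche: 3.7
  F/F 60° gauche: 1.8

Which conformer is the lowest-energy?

B

A (staggered): SH(0°)/F(300°) gauche 2.1; OCH3(120°)/NH2(180°) gauche 2.6; I(240°)/NH2(180°) gauche 3.0; I(240°)/F(300°) gauche 2.4 → 10.1 kJ/mol.
B (staggered): SH(0°)/NH2(300°) gauche 2.8; SH(0°)/F(60°) gauche 2.1; OCH3(120°)/F(60°) gauche 1.9; I(240°)/NH2(300°) gauche 3.0 → 9.8 kJ/mol.
B has the lowest total (9.8 kJ/mol).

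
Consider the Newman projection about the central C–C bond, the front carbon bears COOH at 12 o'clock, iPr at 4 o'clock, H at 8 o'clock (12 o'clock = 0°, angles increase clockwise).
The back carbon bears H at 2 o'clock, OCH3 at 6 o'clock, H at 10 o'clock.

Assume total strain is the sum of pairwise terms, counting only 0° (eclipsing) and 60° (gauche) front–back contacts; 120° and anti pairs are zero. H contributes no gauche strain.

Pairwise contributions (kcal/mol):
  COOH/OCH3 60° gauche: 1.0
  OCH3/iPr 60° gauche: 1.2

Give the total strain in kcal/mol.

This conformer (staggered): iPr(120°)/OCH3(180°) gauche 1.2 → 1.2 kcal/mol.

1.2 kcal/mol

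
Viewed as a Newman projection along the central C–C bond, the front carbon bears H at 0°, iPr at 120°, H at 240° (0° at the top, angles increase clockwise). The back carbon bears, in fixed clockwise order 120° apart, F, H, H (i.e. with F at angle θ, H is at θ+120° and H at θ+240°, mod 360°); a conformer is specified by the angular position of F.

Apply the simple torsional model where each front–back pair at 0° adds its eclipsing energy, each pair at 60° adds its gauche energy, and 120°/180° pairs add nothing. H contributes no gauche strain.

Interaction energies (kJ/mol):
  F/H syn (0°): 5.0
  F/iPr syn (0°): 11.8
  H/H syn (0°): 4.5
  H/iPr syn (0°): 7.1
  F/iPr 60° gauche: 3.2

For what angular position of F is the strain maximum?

120°

F at 0° (eclipsed): H–F eclipsed, iPr–H eclipsed, H–H eclipsed; 5.0 + 7.1 + 4.5 = 16.6 kJ/mol.
F at 60° (staggered): iPr–F gauche; 3.2 = 3.2 kJ/mol.
F at 120° (eclipsed): H–H eclipsed, iPr–F eclipsed, H–H eclipsed; 4.5 + 11.8 + 4.5 = 20.8 kJ/mol.
F at 180° (staggered): iPr–F gauche; 3.2 = 3.2 kJ/mol.
F at 240° (eclipsed): H–H eclipsed, iPr–H eclipsed, H–F eclipsed; 4.5 + 7.1 + 5.0 = 16.6 kJ/mol.
F at 300° (staggered): no non-H gauche contacts → 0.0 kJ/mol.
The maximum (20.8 kJ/mol) occurs with F at 120°.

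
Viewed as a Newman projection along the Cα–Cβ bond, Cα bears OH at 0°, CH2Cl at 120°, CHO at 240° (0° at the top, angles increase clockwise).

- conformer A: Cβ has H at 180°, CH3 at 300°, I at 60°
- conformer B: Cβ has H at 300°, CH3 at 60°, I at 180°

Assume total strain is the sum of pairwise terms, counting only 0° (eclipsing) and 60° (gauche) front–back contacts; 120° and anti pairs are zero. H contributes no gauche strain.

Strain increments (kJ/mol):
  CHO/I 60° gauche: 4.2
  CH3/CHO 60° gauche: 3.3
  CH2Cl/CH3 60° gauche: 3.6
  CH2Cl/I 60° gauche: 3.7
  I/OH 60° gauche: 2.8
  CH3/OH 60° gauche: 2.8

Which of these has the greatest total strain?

A (staggered): OH(0°)/CH3(300°) gauche 2.8; OH(0°)/I(60°) gauche 2.8; CH2Cl(120°)/I(60°) gauche 3.7; CHO(240°)/CH3(300°) gauche 3.3 → 12.6 kJ/mol.
B (staggered): OH(0°)/CH3(60°) gauche 2.8; CH2Cl(120°)/CH3(60°) gauche 3.6; CH2Cl(120°)/I(180°) gauche 3.7; CHO(240°)/I(180°) gauche 4.2 → 14.3 kJ/mol.
B has the highest total (14.3 kJ/mol).

B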